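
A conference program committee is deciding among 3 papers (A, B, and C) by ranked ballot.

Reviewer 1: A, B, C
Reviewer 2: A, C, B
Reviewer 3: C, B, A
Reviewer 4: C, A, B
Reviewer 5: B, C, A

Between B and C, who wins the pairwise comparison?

C

Ballots ranking B above C: 2.
Ballots ranking C above B: 3.
C wins the head-to-head, 3–2.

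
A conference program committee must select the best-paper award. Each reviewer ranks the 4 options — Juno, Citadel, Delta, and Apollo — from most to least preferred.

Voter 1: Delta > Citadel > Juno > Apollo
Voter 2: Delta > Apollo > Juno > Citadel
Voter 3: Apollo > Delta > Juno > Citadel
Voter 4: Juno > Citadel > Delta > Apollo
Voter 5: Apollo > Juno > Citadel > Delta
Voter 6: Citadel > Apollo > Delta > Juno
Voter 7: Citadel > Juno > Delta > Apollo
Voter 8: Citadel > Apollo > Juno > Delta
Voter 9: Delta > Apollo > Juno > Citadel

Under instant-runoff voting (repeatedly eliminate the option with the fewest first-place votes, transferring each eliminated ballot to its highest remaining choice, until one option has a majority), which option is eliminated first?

Juno

Round 1: Citadel 3, Delta 3, Apollo 2, Juno 1. Juno has the fewest and is eliminated.
Round 2: Citadel 4, Delta 3, Apollo 2. Apollo has the fewest and is eliminated.
Round 3: Citadel 5, Delta 4. Citadel has a majority.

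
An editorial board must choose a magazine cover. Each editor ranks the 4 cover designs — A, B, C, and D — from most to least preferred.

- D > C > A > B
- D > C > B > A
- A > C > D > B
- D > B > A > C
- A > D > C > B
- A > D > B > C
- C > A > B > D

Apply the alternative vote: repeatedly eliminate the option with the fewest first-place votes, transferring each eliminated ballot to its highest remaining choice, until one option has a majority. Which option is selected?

Round 1: A 3, D 3, C 1, B 0. B has the fewest and is eliminated.
Round 2: A 3, D 3, C 1. C has the fewest and is eliminated.
Round 3: A 4, D 3. A has a majority.

A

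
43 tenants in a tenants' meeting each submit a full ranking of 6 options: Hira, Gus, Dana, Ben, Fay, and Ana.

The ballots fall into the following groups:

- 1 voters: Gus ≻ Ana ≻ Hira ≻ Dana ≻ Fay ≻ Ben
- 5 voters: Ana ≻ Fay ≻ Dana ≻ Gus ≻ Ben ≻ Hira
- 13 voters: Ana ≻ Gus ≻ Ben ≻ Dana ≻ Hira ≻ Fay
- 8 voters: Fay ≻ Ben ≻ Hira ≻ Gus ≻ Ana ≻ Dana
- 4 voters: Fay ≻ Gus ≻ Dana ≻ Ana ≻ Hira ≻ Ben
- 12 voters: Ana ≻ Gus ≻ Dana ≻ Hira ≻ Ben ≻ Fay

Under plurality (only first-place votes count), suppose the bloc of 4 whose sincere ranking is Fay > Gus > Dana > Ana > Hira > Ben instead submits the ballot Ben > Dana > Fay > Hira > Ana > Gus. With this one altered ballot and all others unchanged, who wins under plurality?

Ana

First-place totals with the altered ballot: Hira 0, Gus 1, Dana 0, Ben 4, Fay 8, Ana 30.
The winner is unchanged: still Ana.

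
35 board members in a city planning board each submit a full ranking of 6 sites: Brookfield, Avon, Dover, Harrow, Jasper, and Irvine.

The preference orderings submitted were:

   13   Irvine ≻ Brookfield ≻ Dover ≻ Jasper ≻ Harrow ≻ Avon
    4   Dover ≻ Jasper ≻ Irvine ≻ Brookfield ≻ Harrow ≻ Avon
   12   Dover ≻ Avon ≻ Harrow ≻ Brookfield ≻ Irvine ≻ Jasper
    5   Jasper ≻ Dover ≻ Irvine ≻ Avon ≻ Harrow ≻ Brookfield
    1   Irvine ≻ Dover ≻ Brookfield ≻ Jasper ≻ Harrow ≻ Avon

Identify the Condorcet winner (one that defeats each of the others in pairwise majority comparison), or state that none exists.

Dover

Head-to-head results (35 voters total):
Brookfield vs Avon: Brookfield wins 18–17.
Brookfield vs Dover: Dover wins 22–13.
Brookfield vs Harrow: Brookfield wins 18–17.
Brookfield vs Jasper: Brookfield wins 26–9.
Brookfield vs Irvine: Irvine wins 23–12.
Avon vs Dover: Dover wins 35–0.
Avon vs Harrow: Harrow wins 18–17.
Avon vs Jasper: Jasper wins 23–12.
Avon vs Irvine: Irvine wins 23–12.
Dover vs Harrow: Dover wins 35–0.
Dover vs Jasper: Dover wins 30–5.
Dover vs Irvine: Dover wins 21–14.
Harrow vs Jasper: Jasper wins 23–12.
Harrow vs Irvine: Irvine wins 23–12.
Jasper vs Irvine: Irvine wins 26–9.
Dover beats each rival — Brookfield (22–13), Avon (35–0), Harrow (35–0), Jasper (30–5), Irvine (21–14) — so Dover is the Condorcet winner.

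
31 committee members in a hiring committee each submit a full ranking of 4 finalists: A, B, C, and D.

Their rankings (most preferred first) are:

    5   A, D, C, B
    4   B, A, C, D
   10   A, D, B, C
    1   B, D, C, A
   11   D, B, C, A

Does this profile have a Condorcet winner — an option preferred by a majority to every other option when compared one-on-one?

Head-to-head results (31 voters total):
A vs B: B wins 16–15.
A vs C: A wins 19–12.
A vs D: A wins 19–12.
B vs C: B wins 26–5.
B vs D: D wins 26–5.
C vs D: D wins 27–4.
No candidate beats all others: A beats D beats B beats A, a majority cycle.

No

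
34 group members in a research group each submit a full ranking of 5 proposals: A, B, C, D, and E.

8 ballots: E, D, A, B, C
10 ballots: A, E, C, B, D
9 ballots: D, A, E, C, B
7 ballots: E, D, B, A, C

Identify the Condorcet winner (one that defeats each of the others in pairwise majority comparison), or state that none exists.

Head-to-head results (34 voters total):
A vs B: A wins 27–7.
A vs C: A wins 34–0.
A vs D: D wins 24–10.
A vs E: A wins 19–15.
B vs C: C wins 19–15.
B vs D: D wins 24–10.
B vs E: E wins 34–0.
C vs D: D wins 24–10.
C vs E: E wins 34–0.
D vs E: E wins 25–9.
No candidate beats all others: A beats E beats D beats A, a majority cycle.

No Condorcet winner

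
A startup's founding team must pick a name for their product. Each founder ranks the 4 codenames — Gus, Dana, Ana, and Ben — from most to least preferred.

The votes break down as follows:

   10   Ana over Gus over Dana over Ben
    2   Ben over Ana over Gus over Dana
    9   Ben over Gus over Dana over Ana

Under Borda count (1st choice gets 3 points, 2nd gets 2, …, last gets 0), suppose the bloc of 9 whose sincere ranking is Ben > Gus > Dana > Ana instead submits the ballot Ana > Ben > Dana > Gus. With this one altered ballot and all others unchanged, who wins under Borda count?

Borda totals with the altered ballot: Gus 22, Dana 19, Ana 61, Ben 24.
The switch changes the winner from Gus to Ana.

Ana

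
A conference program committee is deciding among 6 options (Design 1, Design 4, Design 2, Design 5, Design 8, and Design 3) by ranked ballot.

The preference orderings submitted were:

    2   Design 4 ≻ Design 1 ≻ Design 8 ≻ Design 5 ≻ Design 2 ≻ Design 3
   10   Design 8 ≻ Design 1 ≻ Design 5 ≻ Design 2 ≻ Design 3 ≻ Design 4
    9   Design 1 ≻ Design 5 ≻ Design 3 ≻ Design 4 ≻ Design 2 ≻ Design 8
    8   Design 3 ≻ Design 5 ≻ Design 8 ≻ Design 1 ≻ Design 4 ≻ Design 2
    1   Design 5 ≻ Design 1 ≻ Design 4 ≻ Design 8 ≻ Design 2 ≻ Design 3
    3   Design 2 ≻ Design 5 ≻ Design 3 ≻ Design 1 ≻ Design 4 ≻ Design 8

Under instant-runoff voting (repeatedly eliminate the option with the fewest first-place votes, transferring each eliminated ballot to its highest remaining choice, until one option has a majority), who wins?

Round 1: Design 8 10, Design 1 9, Design 3 8, Design 2 3, Design 4 2, Design 5 1. Design 5 has the fewest and is eliminated.
Round 2: Design 1 10, Design 8 10, Design 3 8, Design 2 3, Design 4 2. Design 4 has the fewest and is eliminated.
Round 3: Design 1 12, Design 8 10, Design 3 8, Design 2 3. Design 2 has the fewest and is eliminated.
Round 4: Design 1 12, Design 3 11, Design 8 10. Design 8 has the fewest and is eliminated.
Round 5: Design 1 22, Design 3 11. Design 1 has a majority.

Design 1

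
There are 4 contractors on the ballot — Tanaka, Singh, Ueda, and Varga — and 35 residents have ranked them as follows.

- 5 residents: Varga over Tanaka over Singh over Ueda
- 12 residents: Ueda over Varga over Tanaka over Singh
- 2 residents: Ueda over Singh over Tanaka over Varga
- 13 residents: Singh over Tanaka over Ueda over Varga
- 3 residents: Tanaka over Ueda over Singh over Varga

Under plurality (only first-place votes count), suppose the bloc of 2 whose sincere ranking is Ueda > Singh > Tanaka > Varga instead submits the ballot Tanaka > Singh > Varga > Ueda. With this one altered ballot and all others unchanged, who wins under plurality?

Singh

First-place totals with the altered ballot: Tanaka 5, Singh 13, Ueda 12, Varga 5.
The switch changes the winner from Ueda to Singh.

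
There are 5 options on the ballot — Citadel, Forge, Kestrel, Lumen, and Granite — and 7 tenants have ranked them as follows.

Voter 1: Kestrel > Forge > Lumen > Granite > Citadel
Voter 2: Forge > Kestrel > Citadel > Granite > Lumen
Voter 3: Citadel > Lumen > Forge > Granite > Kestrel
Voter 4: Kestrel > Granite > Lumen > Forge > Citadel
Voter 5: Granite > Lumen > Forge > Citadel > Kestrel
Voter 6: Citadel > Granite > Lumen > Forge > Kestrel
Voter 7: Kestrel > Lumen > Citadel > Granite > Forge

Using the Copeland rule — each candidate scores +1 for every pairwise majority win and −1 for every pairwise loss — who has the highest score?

Pairwise results:
  Citadel vs Forge: Forge wins 4–3.
  Citadel vs Kestrel: Kestrel wins 4–3.
  Citadel vs Lumen: Lumen wins 4–3.
  Citadel vs Granite: Citadel wins 4–3.
  Forge vs Kestrel: Forge wins 4–3.
  Forge vs Lumen: Lumen wins 5–2.
  Forge vs Granite: Granite wins 4–3.
  Kestrel vs Lumen: Kestrel wins 4–3.
  Kestrel vs Granite: Kestrel wins 4–3.
  Lumen vs Granite: Granite wins 4–3.
Copeland scores (wins − losses):
  Citadel: 1 − 3 = -2
  Forge: 2 − 2 = 0
  Kestrel: 3 − 1 = 2
  Lumen: 2 − 2 = 0
  Granite: 2 − 2 = 0
Kestrel has the best Copeland score.

Kestrel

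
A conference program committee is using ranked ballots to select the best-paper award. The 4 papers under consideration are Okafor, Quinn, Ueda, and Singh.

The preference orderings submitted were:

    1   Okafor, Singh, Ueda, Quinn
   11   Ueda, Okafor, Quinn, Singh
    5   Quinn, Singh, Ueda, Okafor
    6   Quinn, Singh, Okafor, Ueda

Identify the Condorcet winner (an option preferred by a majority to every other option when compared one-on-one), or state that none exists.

Head-to-head results (23 voters total):
Okafor vs Quinn: Okafor wins 12–11.
Okafor vs Ueda: Ueda wins 16–7.
Okafor vs Singh: Okafor wins 12–11.
Quinn vs Ueda: Ueda wins 12–11.
Quinn vs Singh: Quinn wins 22–1.
Ueda vs Singh: Singh wins 12–11.
No candidate beats all others: Okafor beats Singh beats Ueda beats Okafor, a majority cycle.

None — there is no Condorcet winner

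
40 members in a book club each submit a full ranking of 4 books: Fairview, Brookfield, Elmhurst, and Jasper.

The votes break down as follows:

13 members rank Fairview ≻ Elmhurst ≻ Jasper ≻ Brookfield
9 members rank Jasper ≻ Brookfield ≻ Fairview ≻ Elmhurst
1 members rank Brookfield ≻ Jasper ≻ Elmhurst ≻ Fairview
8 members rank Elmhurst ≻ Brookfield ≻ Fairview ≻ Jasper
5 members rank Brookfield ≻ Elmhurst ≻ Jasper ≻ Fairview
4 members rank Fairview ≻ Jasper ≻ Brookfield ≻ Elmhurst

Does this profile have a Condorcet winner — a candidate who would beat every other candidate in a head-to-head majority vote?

No

Head-to-head results (40 voters total):
Fairview vs Brookfield: Brookfield wins 23–17.
Fairview vs Elmhurst: Fairview wins 26–14.
Fairview vs Jasper: Fairview wins 25–15.
Brookfield vs Elmhurst: Elmhurst wins 21–19.
Brookfield vs Jasper: Jasper wins 26–14.
Elmhurst vs Jasper: Elmhurst wins 26–14.
No candidate beats all others: Fairview beats Elmhurst beats Brookfield beats Fairview, a majority cycle.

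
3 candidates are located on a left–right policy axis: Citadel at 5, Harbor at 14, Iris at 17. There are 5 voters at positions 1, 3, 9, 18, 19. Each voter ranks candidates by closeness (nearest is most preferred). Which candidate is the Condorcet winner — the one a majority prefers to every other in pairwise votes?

With single-peaked preferences on a line, the Condorcet winner is the candidate closest to the median voter.
The median voter (position 9) is closest to Citadel at 5.
Check: Citadel vs Iris — voters closer to Citadel: 3 of 5.

Citadel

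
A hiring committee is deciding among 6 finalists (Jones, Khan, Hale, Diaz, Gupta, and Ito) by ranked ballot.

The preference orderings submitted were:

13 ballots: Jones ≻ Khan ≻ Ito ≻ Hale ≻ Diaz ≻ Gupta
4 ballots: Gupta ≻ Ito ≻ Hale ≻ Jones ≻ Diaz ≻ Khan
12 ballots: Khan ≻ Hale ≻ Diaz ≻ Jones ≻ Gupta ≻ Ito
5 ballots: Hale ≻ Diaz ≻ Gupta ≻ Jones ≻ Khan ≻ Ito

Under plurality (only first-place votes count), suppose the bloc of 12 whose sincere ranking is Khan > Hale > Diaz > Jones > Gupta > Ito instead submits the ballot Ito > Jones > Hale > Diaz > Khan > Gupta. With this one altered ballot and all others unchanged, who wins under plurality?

First-place totals with the altered ballot: Jones 13, Khan 0, Hale 5, Diaz 0, Gupta 4, Ito 12.
The winner is unchanged: still Jones.

Jones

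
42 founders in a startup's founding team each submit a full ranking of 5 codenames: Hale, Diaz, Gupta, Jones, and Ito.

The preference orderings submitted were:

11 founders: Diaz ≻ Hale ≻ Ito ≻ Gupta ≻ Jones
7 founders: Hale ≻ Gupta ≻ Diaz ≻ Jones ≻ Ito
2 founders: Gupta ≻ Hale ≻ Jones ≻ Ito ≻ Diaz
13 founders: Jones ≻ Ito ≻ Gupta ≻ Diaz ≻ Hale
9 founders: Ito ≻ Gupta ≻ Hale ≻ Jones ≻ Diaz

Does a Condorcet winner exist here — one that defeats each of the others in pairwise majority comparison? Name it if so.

Head-to-head results (42 voters total):
Hale vs Diaz: Diaz wins 24–18.
Hale vs Gupta: Gupta wins 24–18.
Hale vs Jones: Hale wins 29–13.
Hale vs Ito: Ito wins 22–20.
Diaz vs Gupta: Gupta wins 31–11.
Diaz vs Jones: Jones wins 24–18.
Diaz vs Ito: Ito wins 24–18.
Gupta vs Jones: Gupta wins 29–13.
Gupta vs Ito: Ito wins 33–9.
Jones vs Ito: Jones wins 22–20.
No candidate beats all others: Hale beats Jones beats Diaz beats Hale, a majority cycle.

There is no Condorcet winner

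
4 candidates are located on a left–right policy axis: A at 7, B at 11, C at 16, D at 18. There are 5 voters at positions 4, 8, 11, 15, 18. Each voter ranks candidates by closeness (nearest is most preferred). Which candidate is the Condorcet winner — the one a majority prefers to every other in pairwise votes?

With single-peaked preferences on a line, the Condorcet winner is the candidate closest to the median voter.
The median voter (position 11) is closest to B at 11.
Check: B vs A — voters closer to B: 3 of 5.

B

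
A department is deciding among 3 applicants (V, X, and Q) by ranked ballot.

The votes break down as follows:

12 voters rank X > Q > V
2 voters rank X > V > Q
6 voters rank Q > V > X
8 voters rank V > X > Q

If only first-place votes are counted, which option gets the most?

X

First-place vote totals:
  V: 8
  X: 14
  Q: 6
X has the most first-place votes.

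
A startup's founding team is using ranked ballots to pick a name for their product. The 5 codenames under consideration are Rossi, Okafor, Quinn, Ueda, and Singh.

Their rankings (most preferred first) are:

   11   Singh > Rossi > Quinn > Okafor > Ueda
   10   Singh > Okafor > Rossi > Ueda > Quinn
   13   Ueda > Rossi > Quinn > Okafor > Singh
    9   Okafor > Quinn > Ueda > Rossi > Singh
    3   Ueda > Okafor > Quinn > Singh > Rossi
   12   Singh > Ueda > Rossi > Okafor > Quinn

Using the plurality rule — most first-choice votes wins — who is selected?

Singh

First-place vote totals:
  Rossi: 0
  Okafor: 9
  Quinn: 0
  Ueda: 16
  Singh: 33
Singh has the most first-place votes.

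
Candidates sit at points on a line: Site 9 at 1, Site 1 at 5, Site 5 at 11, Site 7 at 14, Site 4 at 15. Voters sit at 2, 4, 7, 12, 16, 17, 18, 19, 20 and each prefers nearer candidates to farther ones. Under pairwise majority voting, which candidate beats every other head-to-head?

Site 4

With single-peaked preferences on a line, the Condorcet winner is the candidate closest to the median voter.
The median voter (position 16) is closest to Site 4 at 15.
Check: Site 4 vs Site 1 — voters closer to Site 4: 6 of 9.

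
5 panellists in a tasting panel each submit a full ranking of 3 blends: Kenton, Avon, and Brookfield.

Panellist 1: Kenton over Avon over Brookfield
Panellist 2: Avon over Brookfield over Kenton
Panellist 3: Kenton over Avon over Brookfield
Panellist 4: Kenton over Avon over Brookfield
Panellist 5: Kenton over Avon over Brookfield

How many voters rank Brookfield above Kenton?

Ballots ranking Brookfield above Kenton: 1.
Ballots ranking Kenton above Brookfield: 4.
So 1 of 5 voters prefer Brookfield to Kenton.

1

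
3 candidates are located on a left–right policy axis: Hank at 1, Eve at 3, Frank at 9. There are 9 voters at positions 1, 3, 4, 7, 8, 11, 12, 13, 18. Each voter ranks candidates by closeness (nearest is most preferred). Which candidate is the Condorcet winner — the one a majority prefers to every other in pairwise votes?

With single-peaked preferences on a line, the Condorcet winner is the candidate closest to the median voter.
The median voter (position 8) is closest to Frank at 9.
Check: Frank vs Eve — voters closer to Frank: 6 of 9.

Frank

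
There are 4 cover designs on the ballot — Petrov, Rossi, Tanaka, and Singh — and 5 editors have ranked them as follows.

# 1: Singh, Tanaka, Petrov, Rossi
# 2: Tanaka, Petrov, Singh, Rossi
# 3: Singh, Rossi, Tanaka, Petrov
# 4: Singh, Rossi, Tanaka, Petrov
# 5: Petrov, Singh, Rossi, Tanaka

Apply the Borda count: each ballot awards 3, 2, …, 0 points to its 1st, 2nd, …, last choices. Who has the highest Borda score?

Borda scores:
  Petrov: 1 + 2 + 0 + 0 + 3 = 6
  Rossi: 0 + 0 + 2 + 2 + 1 = 5
  Tanaka: 2 + 3 + 1 + 1 + 0 = 7
  Singh: 3 + 1 + 3 + 3 + 2 = 12
Singh has the highest total.

Singh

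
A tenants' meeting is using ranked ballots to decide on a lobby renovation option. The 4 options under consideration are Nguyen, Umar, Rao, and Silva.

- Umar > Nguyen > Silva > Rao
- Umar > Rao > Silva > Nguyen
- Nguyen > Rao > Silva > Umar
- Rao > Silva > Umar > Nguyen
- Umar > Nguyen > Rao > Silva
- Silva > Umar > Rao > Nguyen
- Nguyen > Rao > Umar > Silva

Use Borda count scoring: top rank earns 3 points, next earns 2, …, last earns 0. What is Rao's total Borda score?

11

Borda scores:
  Nguyen: 2 + 0 + 3 + 0 + 2 + 0 + 3 = 10
  Umar: 3 + 3 + 0 + 1 + 3 + 2 + 1 = 13
  Rao: 0 + 2 + 2 + 3 + 1 + 1 + 2 = 11
  Silva: 1 + 1 + 1 + 2 + 0 + 3 + 0 = 8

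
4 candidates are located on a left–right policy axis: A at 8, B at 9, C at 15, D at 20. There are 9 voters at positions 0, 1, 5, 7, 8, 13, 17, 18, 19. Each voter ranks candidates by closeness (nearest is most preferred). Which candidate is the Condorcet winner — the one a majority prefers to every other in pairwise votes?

A

With single-peaked preferences on a line, the Condorcet winner is the candidate closest to the median voter.
The median voter (position 8) is closest to A at 8.
Check: A vs D — voters closer to A: 6 of 9.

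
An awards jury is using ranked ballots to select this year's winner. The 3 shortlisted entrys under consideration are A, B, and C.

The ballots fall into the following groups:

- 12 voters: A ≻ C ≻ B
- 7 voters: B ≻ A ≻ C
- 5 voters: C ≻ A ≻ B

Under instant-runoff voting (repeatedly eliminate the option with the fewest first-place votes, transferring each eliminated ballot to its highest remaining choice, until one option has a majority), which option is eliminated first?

C

Round 1: A 12, B 7, C 5. C has the fewest and is eliminated.
Round 2: A 17, B 7. A has a majority.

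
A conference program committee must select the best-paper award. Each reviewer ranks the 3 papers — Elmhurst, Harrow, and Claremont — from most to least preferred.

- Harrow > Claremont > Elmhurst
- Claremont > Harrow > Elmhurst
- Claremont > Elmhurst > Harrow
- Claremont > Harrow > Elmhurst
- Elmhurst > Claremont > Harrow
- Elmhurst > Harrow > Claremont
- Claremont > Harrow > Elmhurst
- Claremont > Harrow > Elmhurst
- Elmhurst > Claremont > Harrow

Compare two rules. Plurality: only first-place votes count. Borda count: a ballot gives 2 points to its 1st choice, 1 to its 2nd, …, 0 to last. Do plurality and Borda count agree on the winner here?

Plurality first-place counts: Elmhurst 3, Harrow 1, Claremont 5 → Claremont.
Borda totals: Elmhurst 7, Harrow 7, Claremont 13 → Claremont.
The two rules agree on Claremont.

Yes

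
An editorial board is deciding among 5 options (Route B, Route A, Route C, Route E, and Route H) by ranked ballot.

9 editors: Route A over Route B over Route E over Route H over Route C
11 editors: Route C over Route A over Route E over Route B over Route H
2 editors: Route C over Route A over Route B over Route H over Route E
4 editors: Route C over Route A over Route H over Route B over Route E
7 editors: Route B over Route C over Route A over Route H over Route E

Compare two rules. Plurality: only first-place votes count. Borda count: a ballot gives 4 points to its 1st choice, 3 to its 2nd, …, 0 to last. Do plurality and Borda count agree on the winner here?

Plurality first-place counts: Route B 7, Route A 9, Route C 17, Route E 0, Route H 0 → Route C.
Borda totals: Route B 74, Route A 101, Route C 89, Route E 40, Route H 26 → Route A.
The two rules disagree: plurality picks Route C, Borda picks Route A.

No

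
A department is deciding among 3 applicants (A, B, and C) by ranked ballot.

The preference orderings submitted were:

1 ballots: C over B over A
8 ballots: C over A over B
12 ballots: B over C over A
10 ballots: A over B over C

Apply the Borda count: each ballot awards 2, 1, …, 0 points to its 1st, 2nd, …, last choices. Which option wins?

Borda scores:
  A: 0 + 8·1 + 12·0 + 10·2 = 28
  B: 1 + 8·0 + 12·2 + 10·1 = 35
  C: 2 + 8·2 + 12·1 + 10·0 = 30
B has the highest total.

B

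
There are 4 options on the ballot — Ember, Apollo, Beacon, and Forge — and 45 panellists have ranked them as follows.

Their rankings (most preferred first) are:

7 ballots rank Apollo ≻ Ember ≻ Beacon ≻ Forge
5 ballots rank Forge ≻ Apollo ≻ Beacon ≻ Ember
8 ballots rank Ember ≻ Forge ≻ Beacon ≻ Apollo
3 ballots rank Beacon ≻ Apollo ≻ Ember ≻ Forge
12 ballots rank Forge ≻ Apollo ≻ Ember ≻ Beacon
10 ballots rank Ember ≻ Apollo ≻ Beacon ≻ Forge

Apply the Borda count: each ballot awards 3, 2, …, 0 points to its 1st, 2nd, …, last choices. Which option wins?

Borda scores:
  Ember: 7·2 + 5·0 + 8·3 + 3·1 + 12·1 + 10·3 = 83
  Apollo: 7·3 + 5·2 + 8·0 + 3·2 + 12·2 + 10·2 = 81
  Beacon: 7·1 + 5·1 + 8·1 + 3·3 + 12·0 + 10·1 = 39
  Forge: 7·0 + 5·3 + 8·2 + 3·0 + 12·3 + 10·0 = 67
Ember has the highest total.

Ember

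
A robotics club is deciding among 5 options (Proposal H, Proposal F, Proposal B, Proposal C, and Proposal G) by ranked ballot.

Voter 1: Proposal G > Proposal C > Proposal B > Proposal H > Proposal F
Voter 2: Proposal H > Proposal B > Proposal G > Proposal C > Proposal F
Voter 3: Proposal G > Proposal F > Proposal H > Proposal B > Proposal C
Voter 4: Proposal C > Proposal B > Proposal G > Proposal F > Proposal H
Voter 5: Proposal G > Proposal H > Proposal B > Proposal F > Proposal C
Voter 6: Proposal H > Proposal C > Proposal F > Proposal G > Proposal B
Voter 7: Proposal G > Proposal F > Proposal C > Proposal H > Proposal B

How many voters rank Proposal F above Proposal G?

Ballots ranking Proposal F above Proposal G: 1.
Ballots ranking Proposal G above Proposal F: 6.
So 1 of 7 voters prefer Proposal F to Proposal G.

1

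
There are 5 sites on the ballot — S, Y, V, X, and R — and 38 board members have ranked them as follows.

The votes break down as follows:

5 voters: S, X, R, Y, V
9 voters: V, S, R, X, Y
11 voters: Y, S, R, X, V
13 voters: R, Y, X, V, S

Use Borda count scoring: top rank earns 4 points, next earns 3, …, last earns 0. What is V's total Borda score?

Borda scores:
  S: 5·4 + 9·3 + 11·3 + 13·0 = 80
  Y: 5·1 + 9·0 + 11·4 + 13·3 = 88
  V: 5·0 + 9·4 + 11·0 + 13·1 = 49
  X: 5·3 + 9·1 + 11·1 + 13·2 = 61
  R: 5·2 + 9·2 + 11·2 + 13·4 = 102

49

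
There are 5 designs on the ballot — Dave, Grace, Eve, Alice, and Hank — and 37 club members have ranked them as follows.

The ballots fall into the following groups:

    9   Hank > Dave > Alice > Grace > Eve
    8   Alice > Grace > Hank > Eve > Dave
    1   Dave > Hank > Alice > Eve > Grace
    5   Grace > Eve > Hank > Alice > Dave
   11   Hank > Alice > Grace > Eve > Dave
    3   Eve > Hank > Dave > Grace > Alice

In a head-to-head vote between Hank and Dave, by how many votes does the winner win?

Ballots ranking Hank above Dave: 9+8+5+11+3 = 36.
Ballots ranking Dave above Hank: 1.
Hank wins 36–1, a margin of 35.

35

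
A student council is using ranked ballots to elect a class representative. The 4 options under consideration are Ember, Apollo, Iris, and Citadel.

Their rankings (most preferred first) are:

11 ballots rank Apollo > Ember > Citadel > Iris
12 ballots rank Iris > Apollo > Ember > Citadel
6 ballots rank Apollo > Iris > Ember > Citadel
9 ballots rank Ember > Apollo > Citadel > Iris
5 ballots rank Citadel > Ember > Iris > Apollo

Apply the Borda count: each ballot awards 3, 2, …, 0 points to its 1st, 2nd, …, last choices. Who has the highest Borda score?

Apollo

Borda scores:
  Ember: 11·2 + 12·1 + 6·1 + 9·3 + 5·2 = 77
  Apollo: 11·3 + 12·2 + 6·3 + 9·2 + 5·0 = 93
  Iris: 11·0 + 12·3 + 6·2 + 9·0 + 5·1 = 53
  Citadel: 11·1 + 12·0 + 6·0 + 9·1 + 5·3 = 35
Apollo has the highest total.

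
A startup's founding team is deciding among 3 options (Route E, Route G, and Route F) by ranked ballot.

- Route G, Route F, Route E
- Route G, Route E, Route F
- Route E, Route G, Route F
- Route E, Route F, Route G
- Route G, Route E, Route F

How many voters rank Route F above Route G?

Ballots ranking Route F above Route G: 1.
Ballots ranking Route G above Route F: 4.
So 1 of 5 voters prefer Route F to Route G.

1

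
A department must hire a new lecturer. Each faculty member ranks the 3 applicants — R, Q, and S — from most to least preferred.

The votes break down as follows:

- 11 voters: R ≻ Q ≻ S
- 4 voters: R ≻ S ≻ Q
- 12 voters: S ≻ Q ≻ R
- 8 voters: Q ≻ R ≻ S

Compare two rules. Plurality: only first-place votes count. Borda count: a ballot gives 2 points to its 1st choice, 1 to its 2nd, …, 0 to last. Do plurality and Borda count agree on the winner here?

No

Plurality first-place counts: R 15, Q 8, S 12 → R.
Borda totals: R 38, Q 39, S 28 → Q.
The two rules disagree: plurality picks R, Borda picks Q.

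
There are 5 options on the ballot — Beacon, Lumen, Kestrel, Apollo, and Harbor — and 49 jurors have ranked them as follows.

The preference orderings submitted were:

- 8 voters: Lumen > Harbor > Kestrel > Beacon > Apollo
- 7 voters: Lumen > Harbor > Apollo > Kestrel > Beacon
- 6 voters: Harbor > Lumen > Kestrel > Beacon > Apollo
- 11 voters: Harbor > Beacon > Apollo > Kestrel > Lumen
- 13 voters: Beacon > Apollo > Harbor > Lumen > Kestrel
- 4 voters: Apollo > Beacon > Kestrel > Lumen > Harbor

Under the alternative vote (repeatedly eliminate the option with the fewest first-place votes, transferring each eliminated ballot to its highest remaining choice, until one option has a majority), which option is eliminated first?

Round 1: Harbor 17, Lumen 15, Beacon 13, Apollo 4, Kestrel 0. Kestrel has the fewest and is eliminated.
Round 2: Harbor 17, Lumen 15, Beacon 13, Apollo 4. Apollo has the fewest and is eliminated.
Round 3: Beacon 17, Harbor 17, Lumen 15. Lumen has the fewest and is eliminated.
Round 4: Harbor 32, Beacon 17. Harbor has a majority.

Kestrel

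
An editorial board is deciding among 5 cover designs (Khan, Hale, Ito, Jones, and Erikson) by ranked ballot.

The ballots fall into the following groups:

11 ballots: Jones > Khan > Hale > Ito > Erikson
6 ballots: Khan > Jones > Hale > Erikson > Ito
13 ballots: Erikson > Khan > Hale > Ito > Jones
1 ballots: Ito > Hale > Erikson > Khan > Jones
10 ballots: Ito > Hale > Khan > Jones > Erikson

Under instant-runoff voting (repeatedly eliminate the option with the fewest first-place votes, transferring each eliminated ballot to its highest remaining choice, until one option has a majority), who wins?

Round 1: Erikson 13, Ito 11, Jones 11, Khan 6, Hale 0. Hale has the fewest and is eliminated.
Round 2: Erikson 13, Ito 11, Jones 11, Khan 6. Khan has the fewest and is eliminated.
Round 3: Jones 17, Erikson 13, Ito 11. Ito has the fewest and is eliminated.
Round 4: Jones 27, Erikson 14. Jones has a majority.

Jones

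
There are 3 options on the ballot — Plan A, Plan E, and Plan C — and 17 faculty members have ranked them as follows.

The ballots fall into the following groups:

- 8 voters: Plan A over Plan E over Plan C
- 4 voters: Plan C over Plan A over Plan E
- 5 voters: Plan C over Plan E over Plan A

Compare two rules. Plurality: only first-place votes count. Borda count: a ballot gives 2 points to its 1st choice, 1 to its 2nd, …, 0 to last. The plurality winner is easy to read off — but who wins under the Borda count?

Plurality first-place counts: Plan A 8, Plan E 0, Plan C 9 → Plan C.
Borda totals: Plan A 20, Plan E 13, Plan C 18 → Plan A.

Plan A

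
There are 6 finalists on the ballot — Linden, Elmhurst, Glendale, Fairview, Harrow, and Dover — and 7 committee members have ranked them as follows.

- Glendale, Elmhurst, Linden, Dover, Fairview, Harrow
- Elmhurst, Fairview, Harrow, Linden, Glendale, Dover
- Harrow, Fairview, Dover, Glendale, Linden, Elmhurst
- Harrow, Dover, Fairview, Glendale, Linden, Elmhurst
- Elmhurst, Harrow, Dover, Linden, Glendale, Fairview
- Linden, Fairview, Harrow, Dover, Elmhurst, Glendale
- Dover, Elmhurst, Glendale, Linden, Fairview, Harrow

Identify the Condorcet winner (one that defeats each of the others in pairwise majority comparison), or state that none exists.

There is no Condorcet winner

Head-to-head results (7 voters total):
Linden vs Elmhurst: Elmhurst wins 4–3.
Linden vs Glendale: Glendale wins 4–3.
Linden vs Fairview: Linden wins 4–3.
Linden vs Harrow: Harrow wins 4–3.
Linden vs Dover: Dover wins 4–3.
Elmhurst vs Glendale: Elmhurst wins 4–3.
Elmhurst vs Fairview: Elmhurst wins 4–3.
Elmhurst vs Harrow: Elmhurst wins 4–3.
Elmhurst vs Dover: Dover wins 4–3.
Glendale vs Fairview: Fairview wins 4–3.
Glendale vs Harrow: Harrow wins 5–2.
Glendale vs Dover: Dover wins 5–2.
Fairview vs Harrow: Fairview wins 4–3.
Fairview vs Dover: Dover wins 4–3.
Harrow vs Dover: Harrow wins 5–2.
No candidate beats all others: Linden beats Fairview beats Glendale beats Linden, a majority cycle.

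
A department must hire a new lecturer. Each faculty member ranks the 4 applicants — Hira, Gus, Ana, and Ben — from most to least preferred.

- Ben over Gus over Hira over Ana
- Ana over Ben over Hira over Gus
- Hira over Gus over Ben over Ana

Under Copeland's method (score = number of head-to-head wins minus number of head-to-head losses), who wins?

Pairwise results:
  Hira vs Gus: Hira wins 2–1.
  Hira vs Ana: Hira wins 2–1.
  Hira vs Ben: Ben wins 2–1.
  Gus vs Ana: Gus wins 2–1.
  Gus vs Ben: Ben wins 2–1.
  Ana vs Ben: Ben wins 2–1.
Copeland scores (wins − losses):
  Hira: 2 − 1 = 1
  Gus: 1 − 2 = -1
  Ana: 0 − 3 = -3
  Ben: 3 − 0 = 3
Ben has the best Copeland score.

Ben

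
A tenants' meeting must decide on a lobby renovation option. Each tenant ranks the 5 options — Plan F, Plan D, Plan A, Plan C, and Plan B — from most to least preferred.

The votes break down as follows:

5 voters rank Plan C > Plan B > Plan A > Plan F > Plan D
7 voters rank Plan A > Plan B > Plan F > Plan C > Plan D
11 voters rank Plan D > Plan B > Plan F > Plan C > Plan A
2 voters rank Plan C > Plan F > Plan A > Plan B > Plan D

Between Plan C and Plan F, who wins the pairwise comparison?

Plan F

Ballots ranking Plan C above Plan F: 5+2 = 7.
Ballots ranking Plan F above Plan C: 7+11 = 18.
Plan F wins the head-to-head, 18–7.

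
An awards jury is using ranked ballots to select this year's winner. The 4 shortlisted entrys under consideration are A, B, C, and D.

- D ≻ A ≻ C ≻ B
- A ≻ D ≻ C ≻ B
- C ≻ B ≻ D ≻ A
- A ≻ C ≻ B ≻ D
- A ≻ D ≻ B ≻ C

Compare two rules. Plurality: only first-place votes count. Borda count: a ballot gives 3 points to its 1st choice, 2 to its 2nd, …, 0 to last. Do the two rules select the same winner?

Plurality first-place counts: A 3, B 0, C 1, D 1 → A.
Borda totals: A 11, B 4, C 7, D 8 → A.
The two rules agree on A.

Yes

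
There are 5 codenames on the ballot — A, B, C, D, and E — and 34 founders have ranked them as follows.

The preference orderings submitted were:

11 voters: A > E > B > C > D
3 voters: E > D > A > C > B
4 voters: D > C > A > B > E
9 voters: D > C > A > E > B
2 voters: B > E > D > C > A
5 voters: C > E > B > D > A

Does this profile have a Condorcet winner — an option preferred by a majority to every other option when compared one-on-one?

Head-to-head results (34 voters total):
A vs B: A wins 27–7.
A vs C: C wins 20–14.
A vs D: D wins 23–11.
A vs E: A wins 24–10.
B vs C: C wins 21–13.
B vs D: B wins 18–16.
B vs E: E wins 28–6.
C vs D: D wins 18–16.
C vs E: C wins 18–16.
D vs E: E wins 21–13.
No candidate beats all others: A beats B beats D beats A, a majority cycle.

No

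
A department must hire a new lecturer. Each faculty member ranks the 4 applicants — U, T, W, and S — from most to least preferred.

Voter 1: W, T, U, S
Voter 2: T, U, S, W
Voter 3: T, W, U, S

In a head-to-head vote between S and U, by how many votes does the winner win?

Ballots ranking S above U: 0.
Ballots ranking U above S: 3.
U wins 3–0, a margin of 3.

3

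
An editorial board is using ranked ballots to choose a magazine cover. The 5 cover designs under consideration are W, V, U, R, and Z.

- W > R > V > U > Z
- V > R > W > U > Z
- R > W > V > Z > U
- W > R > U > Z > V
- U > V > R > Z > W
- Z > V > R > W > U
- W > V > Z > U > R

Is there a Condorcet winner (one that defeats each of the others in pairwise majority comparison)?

No

Head-to-head results (7 voters total):
W vs V: W wins 4–3.
W vs U: W wins 6–1.
W vs R: R wins 4–3.
W vs Z: W wins 5–2.
V vs U: V wins 5–2.
V vs R: V wins 4–3.
V vs Z: V wins 5–2.
U vs R: R wins 5–2.
U vs Z: U wins 4–3.
R vs Z: R wins 5–2.
No candidate beats all others: W beats V beats R beats W, a majority cycle.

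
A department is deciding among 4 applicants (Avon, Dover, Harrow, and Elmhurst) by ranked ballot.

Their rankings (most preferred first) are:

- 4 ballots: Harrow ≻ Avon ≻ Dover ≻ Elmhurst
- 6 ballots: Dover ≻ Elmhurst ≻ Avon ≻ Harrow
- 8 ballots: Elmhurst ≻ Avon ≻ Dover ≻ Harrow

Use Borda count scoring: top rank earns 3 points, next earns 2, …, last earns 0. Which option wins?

Borda scores:
  Avon: 4·2 + 6·1 + 8·2 = 30
  Dover: 4·1 + 6·3 + 8·1 = 30
  Harrow: 4·3 + 6·0 + 8·0 = 12
  Elmhurst: 4·0 + 6·2 + 8·3 = 36
Elmhurst has the highest total.

Elmhurst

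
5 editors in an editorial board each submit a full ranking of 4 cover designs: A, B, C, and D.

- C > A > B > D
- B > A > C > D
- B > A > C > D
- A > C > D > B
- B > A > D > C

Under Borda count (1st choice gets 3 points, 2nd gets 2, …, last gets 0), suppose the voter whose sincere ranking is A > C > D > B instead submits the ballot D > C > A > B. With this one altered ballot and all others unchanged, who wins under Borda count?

B

Borda totals with the altered ballot: A 9, B 10, C 7, D 4.
The switch changes the winner from A to B.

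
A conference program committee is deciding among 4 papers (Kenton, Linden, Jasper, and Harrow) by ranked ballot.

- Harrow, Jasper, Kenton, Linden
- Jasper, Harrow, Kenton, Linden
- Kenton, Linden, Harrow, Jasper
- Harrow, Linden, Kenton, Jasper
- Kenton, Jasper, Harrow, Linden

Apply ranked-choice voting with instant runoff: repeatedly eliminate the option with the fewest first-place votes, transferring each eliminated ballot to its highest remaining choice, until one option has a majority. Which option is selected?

Round 1: Kenton 2, Harrow 2, Jasper 1, Linden 0. Linden has the fewest and is eliminated.
Round 2: Kenton 2, Harrow 2, Jasper 1. Jasper has the fewest and is eliminated.
Round 3: Harrow 3, Kenton 2. Harrow has a majority.

Harrow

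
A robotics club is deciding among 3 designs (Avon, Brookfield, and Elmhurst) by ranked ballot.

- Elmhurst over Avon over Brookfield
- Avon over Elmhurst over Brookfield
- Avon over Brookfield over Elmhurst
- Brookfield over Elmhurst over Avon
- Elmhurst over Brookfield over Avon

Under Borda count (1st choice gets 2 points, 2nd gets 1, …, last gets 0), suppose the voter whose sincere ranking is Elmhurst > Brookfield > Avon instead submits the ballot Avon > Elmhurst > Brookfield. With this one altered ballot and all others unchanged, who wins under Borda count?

Borda totals with the altered ballot: Avon 7, Brookfield 3, Elmhurst 5.
The switch changes the winner from Elmhurst to Avon.

Avon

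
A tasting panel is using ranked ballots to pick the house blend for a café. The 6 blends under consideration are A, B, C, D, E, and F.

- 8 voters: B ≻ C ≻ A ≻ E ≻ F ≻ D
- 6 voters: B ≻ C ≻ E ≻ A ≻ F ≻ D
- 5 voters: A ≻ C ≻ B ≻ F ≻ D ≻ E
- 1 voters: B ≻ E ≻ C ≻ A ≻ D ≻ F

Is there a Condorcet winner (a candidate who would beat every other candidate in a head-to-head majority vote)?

Head-to-head results (20 voters total):
A vs B: B wins 15–5.
A vs C: C wins 15–5.
A vs D: A wins 20–0.
A vs E: A wins 13–7.
A vs F: A wins 20–0.
B vs C: B wins 15–5.
B vs D: B wins 20–0.
B vs E: B wins 20–0.
B vs F: B wins 20–0.
C vs D: C wins 20–0.
C vs E: C wins 19–1.
C vs F: C wins 20–0.
D vs E: E wins 15–5.
D vs F: F wins 19–1.
E vs F: E wins 15–5.
B beats each rival — A (15–5), C (15–5), D (20–0), E (20–0), F (20–0) — so B is the Condorcet winner.

Yes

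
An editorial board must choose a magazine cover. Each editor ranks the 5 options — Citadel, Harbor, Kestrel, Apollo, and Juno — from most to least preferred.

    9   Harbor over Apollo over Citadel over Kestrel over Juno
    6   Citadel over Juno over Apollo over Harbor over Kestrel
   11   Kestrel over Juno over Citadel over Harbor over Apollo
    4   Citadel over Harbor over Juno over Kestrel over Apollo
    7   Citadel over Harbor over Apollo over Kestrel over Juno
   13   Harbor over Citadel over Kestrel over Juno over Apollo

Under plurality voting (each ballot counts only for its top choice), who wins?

First-place vote totals:
  Citadel: 17
  Harbor: 22
  Kestrel: 11
  Apollo: 0
  Juno: 0
Harbor has the most first-place votes.

Harbor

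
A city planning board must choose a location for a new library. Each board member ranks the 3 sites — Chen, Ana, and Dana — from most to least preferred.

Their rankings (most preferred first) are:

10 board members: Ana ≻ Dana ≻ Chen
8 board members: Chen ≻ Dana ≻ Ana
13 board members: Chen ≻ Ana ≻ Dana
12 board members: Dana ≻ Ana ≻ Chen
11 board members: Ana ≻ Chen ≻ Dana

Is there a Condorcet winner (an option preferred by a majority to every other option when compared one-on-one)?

Yes

Head-to-head results (54 voters total):
Chen vs Ana: Ana wins 33–21.
Chen vs Dana: Chen wins 32–22.
Ana vs Dana: Ana wins 34–20.
Ana beats each rival — Chen (33–21), Dana (34–20) — so Ana is the Condorcet winner.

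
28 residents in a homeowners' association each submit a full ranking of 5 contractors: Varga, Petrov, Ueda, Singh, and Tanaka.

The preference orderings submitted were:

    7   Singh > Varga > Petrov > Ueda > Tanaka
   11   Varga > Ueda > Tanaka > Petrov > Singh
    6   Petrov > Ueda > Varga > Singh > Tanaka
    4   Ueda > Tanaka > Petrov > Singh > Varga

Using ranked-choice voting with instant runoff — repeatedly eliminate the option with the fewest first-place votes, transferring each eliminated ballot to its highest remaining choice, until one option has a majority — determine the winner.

Varga

Round 1: Varga 11, Singh 7, Petrov 6, Ueda 4, Tanaka 0. Tanaka has the fewest and is eliminated.
Round 2: Varga 11, Singh 7, Petrov 6, Ueda 4. Ueda has the fewest and is eliminated.
Round 3: Varga 11, Petrov 10, Singh 7. Singh has the fewest and is eliminated.
Round 4: Varga 18, Petrov 10. Varga has a majority.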